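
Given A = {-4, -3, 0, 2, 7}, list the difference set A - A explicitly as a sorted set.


A - A = {a - a' : a, a' ∈ A}.
Compute a - a' for each ordered pair (a, a'):
a = -4: -4--4=0, -4--3=-1, -4-0=-4, -4-2=-6, -4-7=-11
a = -3: -3--4=1, -3--3=0, -3-0=-3, -3-2=-5, -3-7=-10
a = 0: 0--4=4, 0--3=3, 0-0=0, 0-2=-2, 0-7=-7
a = 2: 2--4=6, 2--3=5, 2-0=2, 2-2=0, 2-7=-5
a = 7: 7--4=11, 7--3=10, 7-0=7, 7-2=5, 7-7=0
Collecting distinct values (and noting 0 appears from a-a):
A - A = {-11, -10, -7, -6, -5, -4, -3, -2, -1, 0, 1, 2, 3, 4, 5, 6, 7, 10, 11}
|A - A| = 19

A - A = {-11, -10, -7, -6, -5, -4, -3, -2, -1, 0, 1, 2, 3, 4, 5, 6, 7, 10, 11}


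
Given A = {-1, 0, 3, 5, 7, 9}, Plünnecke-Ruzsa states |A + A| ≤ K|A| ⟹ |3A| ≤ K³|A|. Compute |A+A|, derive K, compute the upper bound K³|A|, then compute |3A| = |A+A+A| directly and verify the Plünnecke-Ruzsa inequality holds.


|A| = 6.
Step 1: Compute A + A by enumerating all 36 pairs.
A + A = {-2, -1, 0, 2, 3, 4, 5, 6, 7, 8, 9, 10, 12, 14, 16, 18}, so |A + A| = 16.
Step 2: Doubling constant K = |A + A|/|A| = 16/6 = 16/6 ≈ 2.6667.
Step 3: Plünnecke-Ruzsa gives |3A| ≤ K³·|A| = (2.6667)³ · 6 ≈ 113.7778.
Step 4: Compute 3A = A + A + A directly by enumerating all triples (a,b,c) ∈ A³; |3A| = 27.
Step 5: Check 27 ≤ 113.7778? Yes ✓.

K = 16/6, Plünnecke-Ruzsa bound K³|A| ≈ 113.7778, |3A| = 27, inequality holds.


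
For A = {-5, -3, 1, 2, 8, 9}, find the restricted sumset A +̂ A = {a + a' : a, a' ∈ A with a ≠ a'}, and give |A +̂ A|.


Restricted sumset: A +̂ A = {a + a' : a ∈ A, a' ∈ A, a ≠ a'}.
Equivalently, take A + A and drop any sum 2a that is achievable ONLY as a + a for a ∈ A (i.e. sums representable only with equal summands).
Enumerate pairs (a, a') with a < a' (symmetric, so each unordered pair gives one sum; this covers all a ≠ a'):
  -5 + -3 = -8
  -5 + 1 = -4
  -5 + 2 = -3
  -5 + 8 = 3
  -5 + 9 = 4
  -3 + 1 = -2
  -3 + 2 = -1
  -3 + 8 = 5
  -3 + 9 = 6
  1 + 2 = 3
  1 + 8 = 9
  1 + 9 = 10
  2 + 8 = 10
  2 + 9 = 11
  8 + 9 = 17
Collected distinct sums: {-8, -4, -3, -2, -1, 3, 4, 5, 6, 9, 10, 11, 17}
|A +̂ A| = 13
(Reference bound: |A +̂ A| ≥ 2|A| - 3 for |A| ≥ 2, with |A| = 6 giving ≥ 9.)

|A +̂ A| = 13


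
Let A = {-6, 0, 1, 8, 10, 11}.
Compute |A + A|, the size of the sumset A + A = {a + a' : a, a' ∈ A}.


A + A = {a + a' : a, a' ∈ A}; |A| = 6.
General bounds: 2|A| - 1 ≤ |A + A| ≤ |A|(|A|+1)/2, i.e. 11 ≤ |A + A| ≤ 21.
Lower bound 2|A|-1 is attained iff A is an arithmetic progression.
Enumerate sums a + a' for a ≤ a' (symmetric, so this suffices):
a = -6: -6+-6=-12, -6+0=-6, -6+1=-5, -6+8=2, -6+10=4, -6+11=5
a = 0: 0+0=0, 0+1=1, 0+8=8, 0+10=10, 0+11=11
a = 1: 1+1=2, 1+8=9, 1+10=11, 1+11=12
a = 8: 8+8=16, 8+10=18, 8+11=19
a = 10: 10+10=20, 10+11=21
a = 11: 11+11=22
Distinct sums: {-12, -6, -5, 0, 1, 2, 4, 5, 8, 9, 10, 11, 12, 16, 18, 19, 20, 21, 22}
|A + A| = 19

|A + A| = 19


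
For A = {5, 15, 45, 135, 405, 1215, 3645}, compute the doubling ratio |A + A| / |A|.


|A| = 7.
Compute A + A by enumerating all 49 pairs.
A + A = {10, 20, 30, 50, 60, 90, 140, 150, 180, 270, 410, 420, 450, 540, 810, 1220, 1230, 1260, 1350, 1620, 2430, 3650, 3660, 3690, 3780, 4050, 4860, 7290}, so |A + A| = 28.
K = |A + A| / |A| = 28/7 = 4/1 ≈ 4.0000.
Reference: AP of size 7 gives K = 13/7 ≈ 1.8571; a fully generic set of size 7 gives K ≈ 4.0000.

|A| = 7, |A + A| = 28, K = 28/7 = 4/1.


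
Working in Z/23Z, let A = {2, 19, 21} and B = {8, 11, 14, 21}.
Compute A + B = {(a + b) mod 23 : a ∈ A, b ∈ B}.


Work in Z/23Z: reduce every sum a + b modulo 23.
Enumerate all 12 pairs:
a = 2: 2+8=10, 2+11=13, 2+14=16, 2+21=0
a = 19: 19+8=4, 19+11=7, 19+14=10, 19+21=17
a = 21: 21+8=6, 21+11=9, 21+14=12, 21+21=19
Distinct residues collected: {0, 4, 6, 7, 9, 10, 12, 13, 16, 17, 19}
|A + B| = 11 (out of 23 total residues).

A + B = {0, 4, 6, 7, 9, 10, 12, 13, 16, 17, 19}


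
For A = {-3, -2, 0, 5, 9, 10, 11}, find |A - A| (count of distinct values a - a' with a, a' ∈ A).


A - A = {a - a' : a, a' ∈ A}; |A| = 7.
Bounds: 2|A|-1 ≤ |A - A| ≤ |A|² - |A| + 1, i.e. 13 ≤ |A - A| ≤ 43.
Note: 0 ∈ A - A always (from a - a). The set is symmetric: if d ∈ A - A then -d ∈ A - A.
Enumerate nonzero differences d = a - a' with a > a' (then include -d):
Positive differences: {1, 2, 3, 4, 5, 6, 7, 8, 9, 10, 11, 12, 13, 14}
Full difference set: {0} ∪ (positive diffs) ∪ (negative diffs).
|A - A| = 1 + 2·14 = 29 (matches direct enumeration: 29).

|A - A| = 29


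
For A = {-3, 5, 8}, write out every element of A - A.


A - A = {a - a' : a, a' ∈ A}.
Compute a - a' for each ordered pair (a, a'):
a = -3: -3--3=0, -3-5=-8, -3-8=-11
a = 5: 5--3=8, 5-5=0, 5-8=-3
a = 8: 8--3=11, 8-5=3, 8-8=0
Collecting distinct values (and noting 0 appears from a-a):
A - A = {-11, -8, -3, 0, 3, 8, 11}
|A - A| = 7

A - A = {-11, -8, -3, 0, 3, 8, 11}


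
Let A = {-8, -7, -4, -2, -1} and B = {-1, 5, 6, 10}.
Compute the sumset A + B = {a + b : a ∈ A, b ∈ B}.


A + B = {a + b : a ∈ A, b ∈ B}.
Enumerate all |A|·|B| = 5·4 = 20 pairs (a, b) and collect distinct sums.
a = -8: -8+-1=-9, -8+5=-3, -8+6=-2, -8+10=2
a = -7: -7+-1=-8, -7+5=-2, -7+6=-1, -7+10=3
a = -4: -4+-1=-5, -4+5=1, -4+6=2, -4+10=6
a = -2: -2+-1=-3, -2+5=3, -2+6=4, -2+10=8
a = -1: -1+-1=-2, -1+5=4, -1+6=5, -1+10=9
Collecting distinct sums: A + B = {-9, -8, -5, -3, -2, -1, 1, 2, 3, 4, 5, 6, 8, 9}
|A + B| = 14

A + B = {-9, -8, -5, -3, -2, -1, 1, 2, 3, 4, 5, 6, 8, 9}


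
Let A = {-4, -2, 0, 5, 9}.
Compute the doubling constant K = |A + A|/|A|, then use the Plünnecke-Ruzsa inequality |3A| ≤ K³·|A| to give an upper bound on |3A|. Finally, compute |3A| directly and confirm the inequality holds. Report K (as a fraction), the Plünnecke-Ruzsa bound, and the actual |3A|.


|A| = 5.
Step 1: Compute A + A by enumerating all 25 pairs.
A + A = {-8, -6, -4, -2, 0, 1, 3, 5, 7, 9, 10, 14, 18}, so |A + A| = 13.
Step 2: Doubling constant K = |A + A|/|A| = 13/5 = 13/5 ≈ 2.6000.
Step 3: Plünnecke-Ruzsa gives |3A| ≤ K³·|A| = (2.6000)³ · 5 ≈ 87.8800.
Step 4: Compute 3A = A + A + A directly by enumerating all triples (a,b,c) ∈ A³; |3A| = 25.
Step 5: Check 25 ≤ 87.8800? Yes ✓.

K = 13/5, Plünnecke-Ruzsa bound K³|A| ≈ 87.8800, |3A| = 25, inequality holds.


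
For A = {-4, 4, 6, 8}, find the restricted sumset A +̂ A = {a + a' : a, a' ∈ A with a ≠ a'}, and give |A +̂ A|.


Restricted sumset: A +̂ A = {a + a' : a ∈ A, a' ∈ A, a ≠ a'}.
Equivalently, take A + A and drop any sum 2a that is achievable ONLY as a + a for a ∈ A (i.e. sums representable only with equal summands).
Enumerate pairs (a, a') with a < a' (symmetric, so each unordered pair gives one sum; this covers all a ≠ a'):
  -4 + 4 = 0
  -4 + 6 = 2
  -4 + 8 = 4
  4 + 6 = 10
  4 + 8 = 12
  6 + 8 = 14
Collected distinct sums: {0, 2, 4, 10, 12, 14}
|A +̂ A| = 6
(Reference bound: |A +̂ A| ≥ 2|A| - 3 for |A| ≥ 2, with |A| = 4 giving ≥ 5.)

|A +̂ A| = 6


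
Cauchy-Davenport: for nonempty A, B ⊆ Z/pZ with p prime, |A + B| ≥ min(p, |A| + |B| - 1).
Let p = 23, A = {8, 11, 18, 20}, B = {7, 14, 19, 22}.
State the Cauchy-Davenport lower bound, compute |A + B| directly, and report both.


Cauchy-Davenport: |A + B| ≥ min(p, |A| + |B| - 1) for A, B nonempty in Z/pZ.
|A| = 4, |B| = 4, p = 23.
CD lower bound = min(23, 4 + 4 - 1) = min(23, 7) = 7.
Compute A + B mod 23 directly:
a = 8: 8+7=15, 8+14=22, 8+19=4, 8+22=7
a = 11: 11+7=18, 11+14=2, 11+19=7, 11+22=10
a = 18: 18+7=2, 18+14=9, 18+19=14, 18+22=17
a = 20: 20+7=4, 20+14=11, 20+19=16, 20+22=19
A + B = {2, 4, 7, 9, 10, 11, 14, 15, 16, 17, 18, 19, 22}, so |A + B| = 13.
Verify: 13 ≥ 7? Yes ✓.

CD lower bound = 7, actual |A + B| = 13.


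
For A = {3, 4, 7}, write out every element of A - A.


A - A = {a - a' : a, a' ∈ A}.
Compute a - a' for each ordered pair (a, a'):
a = 3: 3-3=0, 3-4=-1, 3-7=-4
a = 4: 4-3=1, 4-4=0, 4-7=-3
a = 7: 7-3=4, 7-4=3, 7-7=0
Collecting distinct values (and noting 0 appears from a-a):
A - A = {-4, -3, -1, 0, 1, 3, 4}
|A - A| = 7

A - A = {-4, -3, -1, 0, 1, 3, 4}


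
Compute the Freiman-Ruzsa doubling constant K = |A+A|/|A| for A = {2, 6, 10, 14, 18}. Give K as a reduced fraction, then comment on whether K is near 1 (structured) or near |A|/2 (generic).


|A| = 5.
Compute A + A by enumerating all 25 pairs.
A + A = {4, 8, 12, 16, 20, 24, 28, 32, 36}, so |A + A| = 9.
K = |A + A| / |A| = 9/5 (already in lowest terms) ≈ 1.8000.
Reference: AP of size 5 gives K = 9/5 ≈ 1.8000; a fully generic set of size 5 gives K ≈ 3.0000.

|A| = 5, |A + A| = 9, K = 9/5.


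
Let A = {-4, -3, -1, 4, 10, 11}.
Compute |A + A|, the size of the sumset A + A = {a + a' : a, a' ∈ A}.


A + A = {a + a' : a, a' ∈ A}; |A| = 6.
General bounds: 2|A| - 1 ≤ |A + A| ≤ |A|(|A|+1)/2, i.e. 11 ≤ |A + A| ≤ 21.
Lower bound 2|A|-1 is attained iff A is an arithmetic progression.
Enumerate sums a + a' for a ≤ a' (symmetric, so this suffices):
a = -4: -4+-4=-8, -4+-3=-7, -4+-1=-5, -4+4=0, -4+10=6, -4+11=7
a = -3: -3+-3=-6, -3+-1=-4, -3+4=1, -3+10=7, -3+11=8
a = -1: -1+-1=-2, -1+4=3, -1+10=9, -1+11=10
a = 4: 4+4=8, 4+10=14, 4+11=15
a = 10: 10+10=20, 10+11=21
a = 11: 11+11=22
Distinct sums: {-8, -7, -6, -5, -4, -2, 0, 1, 3, 6, 7, 8, 9, 10, 14, 15, 20, 21, 22}
|A + A| = 19

|A + A| = 19


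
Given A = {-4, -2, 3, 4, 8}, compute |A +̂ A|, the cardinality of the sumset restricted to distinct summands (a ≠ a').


Restricted sumset: A +̂ A = {a + a' : a ∈ A, a' ∈ A, a ≠ a'}.
Equivalently, take A + A and drop any sum 2a that is achievable ONLY as a + a for a ∈ A (i.e. sums representable only with equal summands).
Enumerate pairs (a, a') with a < a' (symmetric, so each unordered pair gives one sum; this covers all a ≠ a'):
  -4 + -2 = -6
  -4 + 3 = -1
  -4 + 4 = 0
  -4 + 8 = 4
  -2 + 3 = 1
  -2 + 4 = 2
  -2 + 8 = 6
  3 + 4 = 7
  3 + 8 = 11
  4 + 8 = 12
Collected distinct sums: {-6, -1, 0, 1, 2, 4, 6, 7, 11, 12}
|A +̂ A| = 10
(Reference bound: |A +̂ A| ≥ 2|A| - 3 for |A| ≥ 2, with |A| = 5 giving ≥ 7.)

|A +̂ A| = 10


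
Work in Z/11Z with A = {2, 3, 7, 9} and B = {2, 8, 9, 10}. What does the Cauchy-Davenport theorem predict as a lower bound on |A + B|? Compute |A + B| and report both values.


Cauchy-Davenport: |A + B| ≥ min(p, |A| + |B| - 1) for A, B nonempty in Z/pZ.
|A| = 4, |B| = 4, p = 11.
CD lower bound = min(11, 4 + 4 - 1) = min(11, 7) = 7.
Compute A + B mod 11 directly:
a = 2: 2+2=4, 2+8=10, 2+9=0, 2+10=1
a = 3: 3+2=5, 3+8=0, 3+9=1, 3+10=2
a = 7: 7+2=9, 7+8=4, 7+9=5, 7+10=6
a = 9: 9+2=0, 9+8=6, 9+9=7, 9+10=8
A + B = {0, 1, 2, 4, 5, 6, 7, 8, 9, 10}, so |A + B| = 10.
Verify: 10 ≥ 7? Yes ✓.

CD lower bound = 7, actual |A + B| = 10.


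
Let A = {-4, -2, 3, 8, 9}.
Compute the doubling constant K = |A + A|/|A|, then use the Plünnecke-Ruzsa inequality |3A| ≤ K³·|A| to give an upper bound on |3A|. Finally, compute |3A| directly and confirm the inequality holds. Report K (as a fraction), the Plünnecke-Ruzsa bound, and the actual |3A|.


|A| = 5.
Step 1: Compute A + A by enumerating all 25 pairs.
A + A = {-8, -6, -4, -1, 1, 4, 5, 6, 7, 11, 12, 16, 17, 18}, so |A + A| = 14.
Step 2: Doubling constant K = |A + A|/|A| = 14/5 = 14/5 ≈ 2.8000.
Step 3: Plünnecke-Ruzsa gives |3A| ≤ K³·|A| = (2.8000)³ · 5 ≈ 109.7600.
Step 4: Compute 3A = A + A + A directly by enumerating all triples (a,b,c) ∈ A³; |3A| = 29.
Step 5: Check 29 ≤ 109.7600? Yes ✓.

K = 14/5, Plünnecke-Ruzsa bound K³|A| ≈ 109.7600, |3A| = 29, inequality holds.


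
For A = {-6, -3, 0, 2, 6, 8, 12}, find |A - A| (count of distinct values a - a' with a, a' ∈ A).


A - A = {a - a' : a, a' ∈ A}; |A| = 7.
Bounds: 2|A|-1 ≤ |A - A| ≤ |A|² - |A| + 1, i.e. 13 ≤ |A - A| ≤ 43.
Note: 0 ∈ A - A always (from a - a). The set is symmetric: if d ∈ A - A then -d ∈ A - A.
Enumerate nonzero differences d = a - a' with a > a' (then include -d):
Positive differences: {2, 3, 4, 5, 6, 8, 9, 10, 11, 12, 14, 15, 18}
Full difference set: {0} ∪ (positive diffs) ∪ (negative diffs).
|A - A| = 1 + 2·13 = 27 (matches direct enumeration: 27).

|A - A| = 27


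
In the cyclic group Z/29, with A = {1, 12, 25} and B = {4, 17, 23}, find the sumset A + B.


Work in Z/29Z: reduce every sum a + b modulo 29.
Enumerate all 9 pairs:
a = 1: 1+4=5, 1+17=18, 1+23=24
a = 12: 12+4=16, 12+17=0, 12+23=6
a = 25: 25+4=0, 25+17=13, 25+23=19
Distinct residues collected: {0, 5, 6, 13, 16, 18, 19, 24}
|A + B| = 8 (out of 29 total residues).

A + B = {0, 5, 6, 13, 16, 18, 19, 24}


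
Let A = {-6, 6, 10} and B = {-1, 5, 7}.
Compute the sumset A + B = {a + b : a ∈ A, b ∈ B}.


A + B = {a + b : a ∈ A, b ∈ B}.
Enumerate all |A|·|B| = 3·3 = 9 pairs (a, b) and collect distinct sums.
a = -6: -6+-1=-7, -6+5=-1, -6+7=1
a = 6: 6+-1=5, 6+5=11, 6+7=13
a = 10: 10+-1=9, 10+5=15, 10+7=17
Collecting distinct sums: A + B = {-7, -1, 1, 5, 9, 11, 13, 15, 17}
|A + B| = 9

A + B = {-7, -1, 1, 5, 9, 11, 13, 15, 17}


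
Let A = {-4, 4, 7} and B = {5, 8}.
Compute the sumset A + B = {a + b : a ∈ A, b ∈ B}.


A + B = {a + b : a ∈ A, b ∈ B}.
Enumerate all |A|·|B| = 3·2 = 6 pairs (a, b) and collect distinct sums.
a = -4: -4+5=1, -4+8=4
a = 4: 4+5=9, 4+8=12
a = 7: 7+5=12, 7+8=15
Collecting distinct sums: A + B = {1, 4, 9, 12, 15}
|A + B| = 5

A + B = {1, 4, 9, 12, 15}


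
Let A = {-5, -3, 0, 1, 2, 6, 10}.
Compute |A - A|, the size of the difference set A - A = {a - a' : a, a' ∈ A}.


A - A = {a - a' : a, a' ∈ A}; |A| = 7.
Bounds: 2|A|-1 ≤ |A - A| ≤ |A|² - |A| + 1, i.e. 13 ≤ |A - A| ≤ 43.
Note: 0 ∈ A - A always (from a - a). The set is symmetric: if d ∈ A - A then -d ∈ A - A.
Enumerate nonzero differences d = a - a' with a > a' (then include -d):
Positive differences: {1, 2, 3, 4, 5, 6, 7, 8, 9, 10, 11, 13, 15}
Full difference set: {0} ∪ (positive diffs) ∪ (negative diffs).
|A - A| = 1 + 2·13 = 27 (matches direct enumeration: 27).

|A - A| = 27


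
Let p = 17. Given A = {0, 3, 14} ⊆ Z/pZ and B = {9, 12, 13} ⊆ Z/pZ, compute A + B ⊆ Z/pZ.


Work in Z/17Z: reduce every sum a + b modulo 17.
Enumerate all 9 pairs:
a = 0: 0+9=9, 0+12=12, 0+13=13
a = 3: 3+9=12, 3+12=15, 3+13=16
a = 14: 14+9=6, 14+12=9, 14+13=10
Distinct residues collected: {6, 9, 10, 12, 13, 15, 16}
|A + B| = 7 (out of 17 total residues).

A + B = {6, 9, 10, 12, 13, 15, 16}


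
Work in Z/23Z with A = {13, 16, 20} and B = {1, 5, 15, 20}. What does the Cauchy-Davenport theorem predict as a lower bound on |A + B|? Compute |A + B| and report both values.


Cauchy-Davenport: |A + B| ≥ min(p, |A| + |B| - 1) for A, B nonempty in Z/pZ.
|A| = 3, |B| = 4, p = 23.
CD lower bound = min(23, 3 + 4 - 1) = min(23, 6) = 6.
Compute A + B mod 23 directly:
a = 13: 13+1=14, 13+5=18, 13+15=5, 13+20=10
a = 16: 16+1=17, 16+5=21, 16+15=8, 16+20=13
a = 20: 20+1=21, 20+5=2, 20+15=12, 20+20=17
A + B = {2, 5, 8, 10, 12, 13, 14, 17, 18, 21}, so |A + B| = 10.
Verify: 10 ≥ 6? Yes ✓.

CD lower bound = 6, actual |A + B| = 10.


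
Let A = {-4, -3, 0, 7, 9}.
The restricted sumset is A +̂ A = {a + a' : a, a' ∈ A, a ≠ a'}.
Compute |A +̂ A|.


Restricted sumset: A +̂ A = {a + a' : a ∈ A, a' ∈ A, a ≠ a'}.
Equivalently, take A + A and drop any sum 2a that is achievable ONLY as a + a for a ∈ A (i.e. sums representable only with equal summands).
Enumerate pairs (a, a') with a < a' (symmetric, so each unordered pair gives one sum; this covers all a ≠ a'):
  -4 + -3 = -7
  -4 + 0 = -4
  -4 + 7 = 3
  -4 + 9 = 5
  -3 + 0 = -3
  -3 + 7 = 4
  -3 + 9 = 6
  0 + 7 = 7
  0 + 9 = 9
  7 + 9 = 16
Collected distinct sums: {-7, -4, -3, 3, 4, 5, 6, 7, 9, 16}
|A +̂ A| = 10
(Reference bound: |A +̂ A| ≥ 2|A| - 3 for |A| ≥ 2, with |A| = 5 giving ≥ 7.)

|A +̂ A| = 10


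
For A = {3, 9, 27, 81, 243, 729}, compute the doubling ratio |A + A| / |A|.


|A| = 6.
Compute A + A by enumerating all 36 pairs.
A + A = {6, 12, 18, 30, 36, 54, 84, 90, 108, 162, 246, 252, 270, 324, 486, 732, 738, 756, 810, 972, 1458}, so |A + A| = 21.
K = |A + A| / |A| = 21/6 = 7/2 ≈ 3.5000.
Reference: AP of size 6 gives K = 11/6 ≈ 1.8333; a fully generic set of size 6 gives K ≈ 3.5000.

|A| = 6, |A + A| = 21, K = 21/6 = 7/2.


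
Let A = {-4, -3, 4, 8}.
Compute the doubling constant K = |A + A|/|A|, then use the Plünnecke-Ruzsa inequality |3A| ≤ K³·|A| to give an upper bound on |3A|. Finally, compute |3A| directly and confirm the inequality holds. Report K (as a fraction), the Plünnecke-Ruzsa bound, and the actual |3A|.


|A| = 4.
Step 1: Compute A + A by enumerating all 16 pairs.
A + A = {-8, -7, -6, 0, 1, 4, 5, 8, 12, 16}, so |A + A| = 10.
Step 2: Doubling constant K = |A + A|/|A| = 10/4 = 10/4 ≈ 2.5000.
Step 3: Plünnecke-Ruzsa gives |3A| ≤ K³·|A| = (2.5000)³ · 4 ≈ 62.5000.
Step 4: Compute 3A = A + A + A directly by enumerating all triples (a,b,c) ∈ A³; |3A| = 19.
Step 5: Check 19 ≤ 62.5000? Yes ✓.

K = 10/4, Plünnecke-Ruzsa bound K³|A| ≈ 62.5000, |3A| = 19, inequality holds.


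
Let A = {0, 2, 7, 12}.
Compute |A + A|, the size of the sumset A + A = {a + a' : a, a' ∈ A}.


A + A = {a + a' : a, a' ∈ A}; |A| = 4.
General bounds: 2|A| - 1 ≤ |A + A| ≤ |A|(|A|+1)/2, i.e. 7 ≤ |A + A| ≤ 10.
Lower bound 2|A|-1 is attained iff A is an arithmetic progression.
Enumerate sums a + a' for a ≤ a' (symmetric, so this suffices):
a = 0: 0+0=0, 0+2=2, 0+7=7, 0+12=12
a = 2: 2+2=4, 2+7=9, 2+12=14
a = 7: 7+7=14, 7+12=19
a = 12: 12+12=24
Distinct sums: {0, 2, 4, 7, 9, 12, 14, 19, 24}
|A + A| = 9

|A + A| = 9


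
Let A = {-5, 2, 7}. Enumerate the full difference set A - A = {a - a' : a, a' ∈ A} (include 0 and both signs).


A - A = {a - a' : a, a' ∈ A}.
Compute a - a' for each ordered pair (a, a'):
a = -5: -5--5=0, -5-2=-7, -5-7=-12
a = 2: 2--5=7, 2-2=0, 2-7=-5
a = 7: 7--5=12, 7-2=5, 7-7=0
Collecting distinct values (and noting 0 appears from a-a):
A - A = {-12, -7, -5, 0, 5, 7, 12}
|A - A| = 7

A - A = {-12, -7, -5, 0, 5, 7, 12}


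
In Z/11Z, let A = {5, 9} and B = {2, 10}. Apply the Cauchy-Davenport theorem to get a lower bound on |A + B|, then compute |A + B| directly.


Cauchy-Davenport: |A + B| ≥ min(p, |A| + |B| - 1) for A, B nonempty in Z/pZ.
|A| = 2, |B| = 2, p = 11.
CD lower bound = min(11, 2 + 2 - 1) = min(11, 3) = 3.
Compute A + B mod 11 directly:
a = 5: 5+2=7, 5+10=4
a = 9: 9+2=0, 9+10=8
A + B = {0, 4, 7, 8}, so |A + B| = 4.
Verify: 4 ≥ 3? Yes ✓.

CD lower bound = 3, actual |A + B| = 4.


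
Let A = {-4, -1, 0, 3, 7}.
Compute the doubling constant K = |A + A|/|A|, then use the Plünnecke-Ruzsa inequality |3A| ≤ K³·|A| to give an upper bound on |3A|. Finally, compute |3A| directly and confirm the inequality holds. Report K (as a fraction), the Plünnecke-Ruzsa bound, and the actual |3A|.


|A| = 5.
Step 1: Compute A + A by enumerating all 25 pairs.
A + A = {-8, -5, -4, -2, -1, 0, 2, 3, 6, 7, 10, 14}, so |A + A| = 12.
Step 2: Doubling constant K = |A + A|/|A| = 12/5 = 12/5 ≈ 2.4000.
Step 3: Plünnecke-Ruzsa gives |3A| ≤ K³·|A| = (2.4000)³ · 5 ≈ 69.1200.
Step 4: Compute 3A = A + A + A directly by enumerating all triples (a,b,c) ∈ A³; |3A| = 22.
Step 5: Check 22 ≤ 69.1200? Yes ✓.

K = 12/5, Plünnecke-Ruzsa bound K³|A| ≈ 69.1200, |3A| = 22, inequality holds.


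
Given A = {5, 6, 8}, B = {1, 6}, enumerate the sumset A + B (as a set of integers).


A + B = {a + b : a ∈ A, b ∈ B}.
Enumerate all |A|·|B| = 3·2 = 6 pairs (a, b) and collect distinct sums.
a = 5: 5+1=6, 5+6=11
a = 6: 6+1=7, 6+6=12
a = 8: 8+1=9, 8+6=14
Collecting distinct sums: A + B = {6, 7, 9, 11, 12, 14}
|A + B| = 6

A + B = {6, 7, 9, 11, 12, 14}


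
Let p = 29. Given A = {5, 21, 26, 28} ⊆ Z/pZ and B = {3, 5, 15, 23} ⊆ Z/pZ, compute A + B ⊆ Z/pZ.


Work in Z/29Z: reduce every sum a + b modulo 29.
Enumerate all 16 pairs:
a = 5: 5+3=8, 5+5=10, 5+15=20, 5+23=28
a = 21: 21+3=24, 21+5=26, 21+15=7, 21+23=15
a = 26: 26+3=0, 26+5=2, 26+15=12, 26+23=20
a = 28: 28+3=2, 28+5=4, 28+15=14, 28+23=22
Distinct residues collected: {0, 2, 4, 7, 8, 10, 12, 14, 15, 20, 22, 24, 26, 28}
|A + B| = 14 (out of 29 total residues).

A + B = {0, 2, 4, 7, 8, 10, 12, 14, 15, 20, 22, 24, 26, 28}


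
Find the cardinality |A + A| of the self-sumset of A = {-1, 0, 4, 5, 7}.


A + A = {a + a' : a, a' ∈ A}; |A| = 5.
General bounds: 2|A| - 1 ≤ |A + A| ≤ |A|(|A|+1)/2, i.e. 9 ≤ |A + A| ≤ 15.
Lower bound 2|A|-1 is attained iff A is an arithmetic progression.
Enumerate sums a + a' for a ≤ a' (symmetric, so this suffices):
a = -1: -1+-1=-2, -1+0=-1, -1+4=3, -1+5=4, -1+7=6
a = 0: 0+0=0, 0+4=4, 0+5=5, 0+7=7
a = 4: 4+4=8, 4+5=9, 4+7=11
a = 5: 5+5=10, 5+7=12
a = 7: 7+7=14
Distinct sums: {-2, -1, 0, 3, 4, 5, 6, 7, 8, 9, 10, 11, 12, 14}
|A + A| = 14

|A + A| = 14


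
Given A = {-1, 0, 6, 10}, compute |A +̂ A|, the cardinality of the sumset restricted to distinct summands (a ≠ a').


Restricted sumset: A +̂ A = {a + a' : a ∈ A, a' ∈ A, a ≠ a'}.
Equivalently, take A + A and drop any sum 2a that is achievable ONLY as a + a for a ∈ A (i.e. sums representable only with equal summands).
Enumerate pairs (a, a') with a < a' (symmetric, so each unordered pair gives one sum; this covers all a ≠ a'):
  -1 + 0 = -1
  -1 + 6 = 5
  -1 + 10 = 9
  0 + 6 = 6
  0 + 10 = 10
  6 + 10 = 16
Collected distinct sums: {-1, 5, 6, 9, 10, 16}
|A +̂ A| = 6
(Reference bound: |A +̂ A| ≥ 2|A| - 3 for |A| ≥ 2, with |A| = 4 giving ≥ 5.)

|A +̂ A| = 6


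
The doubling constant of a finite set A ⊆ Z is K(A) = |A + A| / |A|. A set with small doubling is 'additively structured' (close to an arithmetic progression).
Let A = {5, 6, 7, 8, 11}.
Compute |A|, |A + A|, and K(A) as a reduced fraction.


|A| = 5.
Compute A + A by enumerating all 25 pairs.
A + A = {10, 11, 12, 13, 14, 15, 16, 17, 18, 19, 22}, so |A + A| = 11.
K = |A + A| / |A| = 11/5 (already in lowest terms) ≈ 2.2000.
Reference: AP of size 5 gives K = 9/5 ≈ 1.8000; a fully generic set of size 5 gives K ≈ 3.0000.

|A| = 5, |A + A| = 11, K = 11/5.


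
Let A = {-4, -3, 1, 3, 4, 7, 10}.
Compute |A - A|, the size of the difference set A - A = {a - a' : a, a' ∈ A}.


A - A = {a - a' : a, a' ∈ A}; |A| = 7.
Bounds: 2|A|-1 ≤ |A - A| ≤ |A|² - |A| + 1, i.e. 13 ≤ |A - A| ≤ 43.
Note: 0 ∈ A - A always (from a - a). The set is symmetric: if d ∈ A - A then -d ∈ A - A.
Enumerate nonzero differences d = a - a' with a > a' (then include -d):
Positive differences: {1, 2, 3, 4, 5, 6, 7, 8, 9, 10, 11, 13, 14}
Full difference set: {0} ∪ (positive diffs) ∪ (negative diffs).
|A - A| = 1 + 2·13 = 27 (matches direct enumeration: 27).

|A - A| = 27


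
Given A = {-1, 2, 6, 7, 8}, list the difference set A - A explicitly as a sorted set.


A - A = {a - a' : a, a' ∈ A}.
Compute a - a' for each ordered pair (a, a'):
a = -1: -1--1=0, -1-2=-3, -1-6=-7, -1-7=-8, -1-8=-9
a = 2: 2--1=3, 2-2=0, 2-6=-4, 2-7=-5, 2-8=-6
a = 6: 6--1=7, 6-2=4, 6-6=0, 6-7=-1, 6-8=-2
a = 7: 7--1=8, 7-2=5, 7-6=1, 7-7=0, 7-8=-1
a = 8: 8--1=9, 8-2=6, 8-6=2, 8-7=1, 8-8=0
Collecting distinct values (and noting 0 appears from a-a):
A - A = {-9, -8, -7, -6, -5, -4, -3, -2, -1, 0, 1, 2, 3, 4, 5, 6, 7, 8, 9}
|A - A| = 19

A - A = {-9, -8, -7, -6, -5, -4, -3, -2, -1, 0, 1, 2, 3, 4, 5, 6, 7, 8, 9}


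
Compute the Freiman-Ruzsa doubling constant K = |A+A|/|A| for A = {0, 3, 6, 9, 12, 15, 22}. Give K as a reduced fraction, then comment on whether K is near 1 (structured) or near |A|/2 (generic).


|A| = 7.
Compute A + A by enumerating all 49 pairs.
A + A = {0, 3, 6, 9, 12, 15, 18, 21, 22, 24, 25, 27, 28, 30, 31, 34, 37, 44}, so |A + A| = 18.
K = |A + A| / |A| = 18/7 (already in lowest terms) ≈ 2.5714.
Reference: AP of size 7 gives K = 13/7 ≈ 1.8571; a fully generic set of size 7 gives K ≈ 4.0000.

|A| = 7, |A + A| = 18, K = 18/7.


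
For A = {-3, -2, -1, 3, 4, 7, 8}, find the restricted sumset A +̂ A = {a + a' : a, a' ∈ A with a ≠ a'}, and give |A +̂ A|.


Restricted sumset: A +̂ A = {a + a' : a ∈ A, a' ∈ A, a ≠ a'}.
Equivalently, take A + A and drop any sum 2a that is achievable ONLY as a + a for a ∈ A (i.e. sums representable only with equal summands).
Enumerate pairs (a, a') with a < a' (symmetric, so each unordered pair gives one sum; this covers all a ≠ a'):
  -3 + -2 = -5
  -3 + -1 = -4
  -3 + 3 = 0
  -3 + 4 = 1
  -3 + 7 = 4
  -3 + 8 = 5
  -2 + -1 = -3
  -2 + 3 = 1
  -2 + 4 = 2
  -2 + 7 = 5
  -2 + 8 = 6
  -1 + 3 = 2
  -1 + 4 = 3
  -1 + 7 = 6
  -1 + 8 = 7
  3 + 4 = 7
  3 + 7 = 10
  3 + 8 = 11
  4 + 7 = 11
  4 + 8 = 12
  7 + 8 = 15
Collected distinct sums: {-5, -4, -3, 0, 1, 2, 3, 4, 5, 6, 7, 10, 11, 12, 15}
|A +̂ A| = 15
(Reference bound: |A +̂ A| ≥ 2|A| - 3 for |A| ≥ 2, with |A| = 7 giving ≥ 11.)

|A +̂ A| = 15


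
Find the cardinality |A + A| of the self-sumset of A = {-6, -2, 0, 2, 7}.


A + A = {a + a' : a, a' ∈ A}; |A| = 5.
General bounds: 2|A| - 1 ≤ |A + A| ≤ |A|(|A|+1)/2, i.e. 9 ≤ |A + A| ≤ 15.
Lower bound 2|A|-1 is attained iff A is an arithmetic progression.
Enumerate sums a + a' for a ≤ a' (symmetric, so this suffices):
a = -6: -6+-6=-12, -6+-2=-8, -6+0=-6, -6+2=-4, -6+7=1
a = -2: -2+-2=-4, -2+0=-2, -2+2=0, -2+7=5
a = 0: 0+0=0, 0+2=2, 0+7=7
a = 2: 2+2=4, 2+7=9
a = 7: 7+7=14
Distinct sums: {-12, -8, -6, -4, -2, 0, 1, 2, 4, 5, 7, 9, 14}
|A + A| = 13

|A + A| = 13


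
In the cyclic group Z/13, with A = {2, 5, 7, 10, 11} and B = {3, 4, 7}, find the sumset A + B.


Work in Z/13Z: reduce every sum a + b modulo 13.
Enumerate all 15 pairs:
a = 2: 2+3=5, 2+4=6, 2+7=9
a = 5: 5+3=8, 5+4=9, 5+7=12
a = 7: 7+3=10, 7+4=11, 7+7=1
a = 10: 10+3=0, 10+4=1, 10+7=4
a = 11: 11+3=1, 11+4=2, 11+7=5
Distinct residues collected: {0, 1, 2, 4, 5, 6, 8, 9, 10, 11, 12}
|A + B| = 11 (out of 13 total residues).

A + B = {0, 1, 2, 4, 5, 6, 8, 9, 10, 11, 12}


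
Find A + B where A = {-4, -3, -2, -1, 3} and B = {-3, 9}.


A + B = {a + b : a ∈ A, b ∈ B}.
Enumerate all |A|·|B| = 5·2 = 10 pairs (a, b) and collect distinct sums.
a = -4: -4+-3=-7, -4+9=5
a = -3: -3+-3=-6, -3+9=6
a = -2: -2+-3=-5, -2+9=7
a = -1: -1+-3=-4, -1+9=8
a = 3: 3+-3=0, 3+9=12
Collecting distinct sums: A + B = {-7, -6, -5, -4, 0, 5, 6, 7, 8, 12}
|A + B| = 10

A + B = {-7, -6, -5, -4, 0, 5, 6, 7, 8, 12}


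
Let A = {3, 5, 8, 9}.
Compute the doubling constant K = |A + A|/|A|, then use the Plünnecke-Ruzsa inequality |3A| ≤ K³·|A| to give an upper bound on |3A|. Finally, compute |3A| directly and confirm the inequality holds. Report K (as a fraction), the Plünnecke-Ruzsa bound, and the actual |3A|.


|A| = 4.
Step 1: Compute A + A by enumerating all 16 pairs.
A + A = {6, 8, 10, 11, 12, 13, 14, 16, 17, 18}, so |A + A| = 10.
Step 2: Doubling constant K = |A + A|/|A| = 10/4 = 10/4 ≈ 2.5000.
Step 3: Plünnecke-Ruzsa gives |3A| ≤ K³·|A| = (2.5000)³ · 4 ≈ 62.5000.
Step 4: Compute 3A = A + A + A directly by enumerating all triples (a,b,c) ∈ A³; |3A| = 17.
Step 5: Check 17 ≤ 62.5000? Yes ✓.

K = 10/4, Plünnecke-Ruzsa bound K³|A| ≈ 62.5000, |3A| = 17, inequality holds.


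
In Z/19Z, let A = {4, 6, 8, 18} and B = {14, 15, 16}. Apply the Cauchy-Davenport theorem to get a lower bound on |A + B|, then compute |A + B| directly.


Cauchy-Davenport: |A + B| ≥ min(p, |A| + |B| - 1) for A, B nonempty in Z/pZ.
|A| = 4, |B| = 3, p = 19.
CD lower bound = min(19, 4 + 3 - 1) = min(19, 6) = 6.
Compute A + B mod 19 directly:
a = 4: 4+14=18, 4+15=0, 4+16=1
a = 6: 6+14=1, 6+15=2, 6+16=3
a = 8: 8+14=3, 8+15=4, 8+16=5
a = 18: 18+14=13, 18+15=14, 18+16=15
A + B = {0, 1, 2, 3, 4, 5, 13, 14, 15, 18}, so |A + B| = 10.
Verify: 10 ≥ 6? Yes ✓.

CD lower bound = 6, actual |A + B| = 10.


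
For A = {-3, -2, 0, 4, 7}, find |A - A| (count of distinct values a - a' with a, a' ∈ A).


A - A = {a - a' : a, a' ∈ A}; |A| = 5.
Bounds: 2|A|-1 ≤ |A - A| ≤ |A|² - |A| + 1, i.e. 9 ≤ |A - A| ≤ 21.
Note: 0 ∈ A - A always (from a - a). The set is symmetric: if d ∈ A - A then -d ∈ A - A.
Enumerate nonzero differences d = a - a' with a > a' (then include -d):
Positive differences: {1, 2, 3, 4, 6, 7, 9, 10}
Full difference set: {0} ∪ (positive diffs) ∪ (negative diffs).
|A - A| = 1 + 2·8 = 17 (matches direct enumeration: 17).

|A - A| = 17


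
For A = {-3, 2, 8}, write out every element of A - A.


A - A = {a - a' : a, a' ∈ A}.
Compute a - a' for each ordered pair (a, a'):
a = -3: -3--3=0, -3-2=-5, -3-8=-11
a = 2: 2--3=5, 2-2=0, 2-8=-6
a = 8: 8--3=11, 8-2=6, 8-8=0
Collecting distinct values (and noting 0 appears from a-a):
A - A = {-11, -6, -5, 0, 5, 6, 11}
|A - A| = 7

A - A = {-11, -6, -5, 0, 5, 6, 11}


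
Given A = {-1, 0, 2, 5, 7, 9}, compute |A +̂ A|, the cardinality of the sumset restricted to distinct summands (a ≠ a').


Restricted sumset: A +̂ A = {a + a' : a ∈ A, a' ∈ A, a ≠ a'}.
Equivalently, take A + A and drop any sum 2a that is achievable ONLY as a + a for a ∈ A (i.e. sums representable only with equal summands).
Enumerate pairs (a, a') with a < a' (symmetric, so each unordered pair gives one sum; this covers all a ≠ a'):
  -1 + 0 = -1
  -1 + 2 = 1
  -1 + 5 = 4
  -1 + 7 = 6
  -1 + 9 = 8
  0 + 2 = 2
  0 + 5 = 5
  0 + 7 = 7
  0 + 9 = 9
  2 + 5 = 7
  2 + 7 = 9
  2 + 9 = 11
  5 + 7 = 12
  5 + 9 = 14
  7 + 9 = 16
Collected distinct sums: {-1, 1, 2, 4, 5, 6, 7, 8, 9, 11, 12, 14, 16}
|A +̂ A| = 13
(Reference bound: |A +̂ A| ≥ 2|A| - 3 for |A| ≥ 2, with |A| = 6 giving ≥ 9.)

|A +̂ A| = 13


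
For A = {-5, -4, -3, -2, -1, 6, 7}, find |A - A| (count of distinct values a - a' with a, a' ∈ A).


A - A = {a - a' : a, a' ∈ A}; |A| = 7.
Bounds: 2|A|-1 ≤ |A - A| ≤ |A|² - |A| + 1, i.e. 13 ≤ |A - A| ≤ 43.
Note: 0 ∈ A - A always (from a - a). The set is symmetric: if d ∈ A - A then -d ∈ A - A.
Enumerate nonzero differences d = a - a' with a > a' (then include -d):
Positive differences: {1, 2, 3, 4, 7, 8, 9, 10, 11, 12}
Full difference set: {0} ∪ (positive diffs) ∪ (negative diffs).
|A - A| = 1 + 2·10 = 21 (matches direct enumeration: 21).

|A - A| = 21


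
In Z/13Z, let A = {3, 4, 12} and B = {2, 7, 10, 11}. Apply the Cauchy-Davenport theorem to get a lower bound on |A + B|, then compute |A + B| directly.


Cauchy-Davenport: |A + B| ≥ min(p, |A| + |B| - 1) for A, B nonempty in Z/pZ.
|A| = 3, |B| = 4, p = 13.
CD lower bound = min(13, 3 + 4 - 1) = min(13, 6) = 6.
Compute A + B mod 13 directly:
a = 3: 3+2=5, 3+7=10, 3+10=0, 3+11=1
a = 4: 4+2=6, 4+7=11, 4+10=1, 4+11=2
a = 12: 12+2=1, 12+7=6, 12+10=9, 12+11=10
A + B = {0, 1, 2, 5, 6, 9, 10, 11}, so |A + B| = 8.
Verify: 8 ≥ 6? Yes ✓.

CD lower bound = 6, actual |A + B| = 8.


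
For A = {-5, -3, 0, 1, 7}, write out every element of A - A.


A - A = {a - a' : a, a' ∈ A}.
Compute a - a' for each ordered pair (a, a'):
a = -5: -5--5=0, -5--3=-2, -5-0=-5, -5-1=-6, -5-7=-12
a = -3: -3--5=2, -3--3=0, -3-0=-3, -3-1=-4, -3-7=-10
a = 0: 0--5=5, 0--3=3, 0-0=0, 0-1=-1, 0-7=-7
a = 1: 1--5=6, 1--3=4, 1-0=1, 1-1=0, 1-7=-6
a = 7: 7--5=12, 7--3=10, 7-0=7, 7-1=6, 7-7=0
Collecting distinct values (and noting 0 appears from a-a):
A - A = {-12, -10, -7, -6, -5, -4, -3, -2, -1, 0, 1, 2, 3, 4, 5, 6, 7, 10, 12}
|A - A| = 19

A - A = {-12, -10, -7, -6, -5, -4, -3, -2, -1, 0, 1, 2, 3, 4, 5, 6, 7, 10, 12}


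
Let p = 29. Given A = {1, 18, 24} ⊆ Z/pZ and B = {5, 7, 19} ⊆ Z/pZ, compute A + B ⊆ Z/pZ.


Work in Z/29Z: reduce every sum a + b modulo 29.
Enumerate all 9 pairs:
a = 1: 1+5=6, 1+7=8, 1+19=20
a = 18: 18+5=23, 18+7=25, 18+19=8
a = 24: 24+5=0, 24+7=2, 24+19=14
Distinct residues collected: {0, 2, 6, 8, 14, 20, 23, 25}
|A + B| = 8 (out of 29 total residues).

A + B = {0, 2, 6, 8, 14, 20, 23, 25}


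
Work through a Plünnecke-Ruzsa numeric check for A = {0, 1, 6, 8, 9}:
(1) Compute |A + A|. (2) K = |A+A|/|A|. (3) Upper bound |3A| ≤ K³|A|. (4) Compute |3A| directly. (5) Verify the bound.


|A| = 5.
Step 1: Compute A + A by enumerating all 25 pairs.
A + A = {0, 1, 2, 6, 7, 8, 9, 10, 12, 14, 15, 16, 17, 18}, so |A + A| = 14.
Step 2: Doubling constant K = |A + A|/|A| = 14/5 = 14/5 ≈ 2.8000.
Step 3: Plünnecke-Ruzsa gives |3A| ≤ K³·|A| = (2.8000)³ · 5 ≈ 109.7600.
Step 4: Compute 3A = A + A + A directly by enumerating all triples (a,b,c) ∈ A³; |3A| = 26.
Step 5: Check 26 ≤ 109.7600? Yes ✓.

K = 14/5, Plünnecke-Ruzsa bound K³|A| ≈ 109.7600, |3A| = 26, inequality holds.


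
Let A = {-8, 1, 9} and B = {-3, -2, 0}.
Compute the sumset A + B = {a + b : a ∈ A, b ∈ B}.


A + B = {a + b : a ∈ A, b ∈ B}.
Enumerate all |A|·|B| = 3·3 = 9 pairs (a, b) and collect distinct sums.
a = -8: -8+-3=-11, -8+-2=-10, -8+0=-8
a = 1: 1+-3=-2, 1+-2=-1, 1+0=1
a = 9: 9+-3=6, 9+-2=7, 9+0=9
Collecting distinct sums: A + B = {-11, -10, -8, -2, -1, 1, 6, 7, 9}
|A + B| = 9

A + B = {-11, -10, -8, -2, -1, 1, 6, 7, 9}


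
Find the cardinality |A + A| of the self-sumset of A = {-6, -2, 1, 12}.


A + A = {a + a' : a, a' ∈ A}; |A| = 4.
General bounds: 2|A| - 1 ≤ |A + A| ≤ |A|(|A|+1)/2, i.e. 7 ≤ |A + A| ≤ 10.
Lower bound 2|A|-1 is attained iff A is an arithmetic progression.
Enumerate sums a + a' for a ≤ a' (symmetric, so this suffices):
a = -6: -6+-6=-12, -6+-2=-8, -6+1=-5, -6+12=6
a = -2: -2+-2=-4, -2+1=-1, -2+12=10
a = 1: 1+1=2, 1+12=13
a = 12: 12+12=24
Distinct sums: {-12, -8, -5, -4, -1, 2, 6, 10, 13, 24}
|A + A| = 10

|A + A| = 10


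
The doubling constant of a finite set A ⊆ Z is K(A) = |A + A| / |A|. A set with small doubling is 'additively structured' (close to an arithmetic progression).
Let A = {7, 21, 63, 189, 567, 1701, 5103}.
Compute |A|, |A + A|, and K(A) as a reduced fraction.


|A| = 7.
Compute A + A by enumerating all 49 pairs.
A + A = {14, 28, 42, 70, 84, 126, 196, 210, 252, 378, 574, 588, 630, 756, 1134, 1708, 1722, 1764, 1890, 2268, 3402, 5110, 5124, 5166, 5292, 5670, 6804, 10206}, so |A + A| = 28.
K = |A + A| / |A| = 28/7 = 4/1 ≈ 4.0000.
Reference: AP of size 7 gives K = 13/7 ≈ 1.8571; a fully generic set of size 7 gives K ≈ 4.0000.

|A| = 7, |A + A| = 28, K = 28/7 = 4/1.


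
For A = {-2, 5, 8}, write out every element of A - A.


A - A = {a - a' : a, a' ∈ A}.
Compute a - a' for each ordered pair (a, a'):
a = -2: -2--2=0, -2-5=-7, -2-8=-10
a = 5: 5--2=7, 5-5=0, 5-8=-3
a = 8: 8--2=10, 8-5=3, 8-8=0
Collecting distinct values (and noting 0 appears from a-a):
A - A = {-10, -7, -3, 0, 3, 7, 10}
|A - A| = 7

A - A = {-10, -7, -3, 0, 3, 7, 10}


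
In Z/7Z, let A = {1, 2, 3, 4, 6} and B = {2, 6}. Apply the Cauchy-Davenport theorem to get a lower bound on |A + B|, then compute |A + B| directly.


Cauchy-Davenport: |A + B| ≥ min(p, |A| + |B| - 1) for A, B nonempty in Z/pZ.
|A| = 5, |B| = 2, p = 7.
CD lower bound = min(7, 5 + 2 - 1) = min(7, 6) = 6.
Compute A + B mod 7 directly:
a = 1: 1+2=3, 1+6=0
a = 2: 2+2=4, 2+6=1
a = 3: 3+2=5, 3+6=2
a = 4: 4+2=6, 4+6=3
a = 6: 6+2=1, 6+6=5
A + B = {0, 1, 2, 3, 4, 5, 6}, so |A + B| = 7.
Verify: 7 ≥ 6? Yes ✓.

CD lower bound = 6, actual |A + B| = 7.


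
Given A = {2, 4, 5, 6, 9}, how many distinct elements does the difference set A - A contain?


A - A = {a - a' : a, a' ∈ A}; |A| = 5.
Bounds: 2|A|-1 ≤ |A - A| ≤ |A|² - |A| + 1, i.e. 9 ≤ |A - A| ≤ 21.
Note: 0 ∈ A - A always (from a - a). The set is symmetric: if d ∈ A - A then -d ∈ A - A.
Enumerate nonzero differences d = a - a' with a > a' (then include -d):
Positive differences: {1, 2, 3, 4, 5, 7}
Full difference set: {0} ∪ (positive diffs) ∪ (negative diffs).
|A - A| = 1 + 2·6 = 13 (matches direct enumeration: 13).

|A - A| = 13


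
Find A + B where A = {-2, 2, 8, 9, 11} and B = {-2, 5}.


A + B = {a + b : a ∈ A, b ∈ B}.
Enumerate all |A|·|B| = 5·2 = 10 pairs (a, b) and collect distinct sums.
a = -2: -2+-2=-4, -2+5=3
a = 2: 2+-2=0, 2+5=7
a = 8: 8+-2=6, 8+5=13
a = 9: 9+-2=7, 9+5=14
a = 11: 11+-2=9, 11+5=16
Collecting distinct sums: A + B = {-4, 0, 3, 6, 7, 9, 13, 14, 16}
|A + B| = 9

A + B = {-4, 0, 3, 6, 7, 9, 13, 14, 16}


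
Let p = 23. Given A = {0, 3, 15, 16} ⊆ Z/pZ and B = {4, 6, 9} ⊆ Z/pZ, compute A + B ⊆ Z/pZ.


Work in Z/23Z: reduce every sum a + b modulo 23.
Enumerate all 12 pairs:
a = 0: 0+4=4, 0+6=6, 0+9=9
a = 3: 3+4=7, 3+6=9, 3+9=12
a = 15: 15+4=19, 15+6=21, 15+9=1
a = 16: 16+4=20, 16+6=22, 16+9=2
Distinct residues collected: {1, 2, 4, 6, 7, 9, 12, 19, 20, 21, 22}
|A + B| = 11 (out of 23 total residues).

A + B = {1, 2, 4, 6, 7, 9, 12, 19, 20, 21, 22}


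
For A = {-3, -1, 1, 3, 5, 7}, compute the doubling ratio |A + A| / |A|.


|A| = 6.
Compute A + A by enumerating all 36 pairs.
A + A = {-6, -4, -2, 0, 2, 4, 6, 8, 10, 12, 14}, so |A + A| = 11.
K = |A + A| / |A| = 11/6 (already in lowest terms) ≈ 1.8333.
Reference: AP of size 6 gives K = 11/6 ≈ 1.8333; a fully generic set of size 6 gives K ≈ 3.5000.

|A| = 6, |A + A| = 11, K = 11/6.


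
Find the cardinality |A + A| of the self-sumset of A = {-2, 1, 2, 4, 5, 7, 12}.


A + A = {a + a' : a, a' ∈ A}; |A| = 7.
General bounds: 2|A| - 1 ≤ |A + A| ≤ |A|(|A|+1)/2, i.e. 13 ≤ |A + A| ≤ 28.
Lower bound 2|A|-1 is attained iff A is an arithmetic progression.
Enumerate sums a + a' for a ≤ a' (symmetric, so this suffices):
a = -2: -2+-2=-4, -2+1=-1, -2+2=0, -2+4=2, -2+5=3, -2+7=5, -2+12=10
a = 1: 1+1=2, 1+2=3, 1+4=5, 1+5=6, 1+7=8, 1+12=13
a = 2: 2+2=4, 2+4=6, 2+5=7, 2+7=9, 2+12=14
a = 4: 4+4=8, 4+5=9, 4+7=11, 4+12=16
a = 5: 5+5=10, 5+7=12, 5+12=17
a = 7: 7+7=14, 7+12=19
a = 12: 12+12=24
Distinct sums: {-4, -1, 0, 2, 3, 4, 5, 6, 7, 8, 9, 10, 11, 12, 13, 14, 16, 17, 19, 24}
|A + A| = 20

|A + A| = 20


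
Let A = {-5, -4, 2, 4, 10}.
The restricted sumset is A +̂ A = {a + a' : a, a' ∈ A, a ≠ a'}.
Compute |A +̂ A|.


Restricted sumset: A +̂ A = {a + a' : a ∈ A, a' ∈ A, a ≠ a'}.
Equivalently, take A + A and drop any sum 2a that is achievable ONLY as a + a for a ∈ A (i.e. sums representable only with equal summands).
Enumerate pairs (a, a') with a < a' (symmetric, so each unordered pair gives one sum; this covers all a ≠ a'):
  -5 + -4 = -9
  -5 + 2 = -3
  -5 + 4 = -1
  -5 + 10 = 5
  -4 + 2 = -2
  -4 + 4 = 0
  -4 + 10 = 6
  2 + 4 = 6
  2 + 10 = 12
  4 + 10 = 14
Collected distinct sums: {-9, -3, -2, -1, 0, 5, 6, 12, 14}
|A +̂ A| = 9
(Reference bound: |A +̂ A| ≥ 2|A| - 3 for |A| ≥ 2, with |A| = 5 giving ≥ 7.)

|A +̂ A| = 9


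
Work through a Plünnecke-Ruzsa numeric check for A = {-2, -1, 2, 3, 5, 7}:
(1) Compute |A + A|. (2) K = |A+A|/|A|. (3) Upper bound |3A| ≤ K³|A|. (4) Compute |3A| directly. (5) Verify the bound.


|A| = 6.
Step 1: Compute A + A by enumerating all 36 pairs.
A + A = {-4, -3, -2, 0, 1, 2, 3, 4, 5, 6, 7, 8, 9, 10, 12, 14}, so |A + A| = 16.
Step 2: Doubling constant K = |A + A|/|A| = 16/6 = 16/6 ≈ 2.6667.
Step 3: Plünnecke-Ruzsa gives |3A| ≤ K³·|A| = (2.6667)³ · 6 ≈ 113.7778.
Step 4: Compute 3A = A + A + A directly by enumerating all triples (a,b,c) ∈ A³; |3A| = 26.
Step 5: Check 26 ≤ 113.7778? Yes ✓.

K = 16/6, Plünnecke-Ruzsa bound K³|A| ≈ 113.7778, |3A| = 26, inequality holds.


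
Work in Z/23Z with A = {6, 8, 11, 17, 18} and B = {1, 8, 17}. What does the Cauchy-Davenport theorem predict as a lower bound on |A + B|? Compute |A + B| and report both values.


Cauchy-Davenport: |A + B| ≥ min(p, |A| + |B| - 1) for A, B nonempty in Z/pZ.
|A| = 5, |B| = 3, p = 23.
CD lower bound = min(23, 5 + 3 - 1) = min(23, 7) = 7.
Compute A + B mod 23 directly:
a = 6: 6+1=7, 6+8=14, 6+17=0
a = 8: 8+1=9, 8+8=16, 8+17=2
a = 11: 11+1=12, 11+8=19, 11+17=5
a = 17: 17+1=18, 17+8=2, 17+17=11
a = 18: 18+1=19, 18+8=3, 18+17=12
A + B = {0, 2, 3, 5, 7, 9, 11, 12, 14, 16, 18, 19}, so |A + B| = 12.
Verify: 12 ≥ 7? Yes ✓.

CD lower bound = 7, actual |A + B| = 12.


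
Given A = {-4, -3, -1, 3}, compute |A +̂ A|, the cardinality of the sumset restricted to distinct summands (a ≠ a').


Restricted sumset: A +̂ A = {a + a' : a ∈ A, a' ∈ A, a ≠ a'}.
Equivalently, take A + A and drop any sum 2a that is achievable ONLY as a + a for a ∈ A (i.e. sums representable only with equal summands).
Enumerate pairs (a, a') with a < a' (symmetric, so each unordered pair gives one sum; this covers all a ≠ a'):
  -4 + -3 = -7
  -4 + -1 = -5
  -4 + 3 = -1
  -3 + -1 = -4
  -3 + 3 = 0
  -1 + 3 = 2
Collected distinct sums: {-7, -5, -4, -1, 0, 2}
|A +̂ A| = 6
(Reference bound: |A +̂ A| ≥ 2|A| - 3 for |A| ≥ 2, with |A| = 4 giving ≥ 5.)

|A +̂ A| = 6
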